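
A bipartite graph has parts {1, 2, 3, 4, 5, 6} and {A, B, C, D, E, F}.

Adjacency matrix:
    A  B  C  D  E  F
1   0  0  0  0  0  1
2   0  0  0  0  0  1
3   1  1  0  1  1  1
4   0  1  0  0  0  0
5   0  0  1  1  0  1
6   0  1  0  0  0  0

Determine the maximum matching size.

For example, pair 1→F, 3→A, 4→B, 5→C.
The set {1, 2, 4, 6} has only 2 neighbours ({B, F}), so by Hall's theorem at most 4 of the 6 left vertices can be matched.

4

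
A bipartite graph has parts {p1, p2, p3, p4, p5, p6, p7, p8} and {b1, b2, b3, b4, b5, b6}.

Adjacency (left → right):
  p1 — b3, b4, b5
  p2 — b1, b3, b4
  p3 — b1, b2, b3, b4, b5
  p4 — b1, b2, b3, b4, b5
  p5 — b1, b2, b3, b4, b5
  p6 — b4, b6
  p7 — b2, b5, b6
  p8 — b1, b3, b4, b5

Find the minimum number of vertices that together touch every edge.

6

{b1, b2, b3, b4, b5, b6} is a vertex cover of size 6: every edge has an endpoint in this set.
No smaller cover exists because p1–b4, p2–b3, p3–b2, p4–b5, p5–b1, p6–b6 is a matching of size 6, and a cover must include an endpoint of each of these disjoint edges (König's theorem).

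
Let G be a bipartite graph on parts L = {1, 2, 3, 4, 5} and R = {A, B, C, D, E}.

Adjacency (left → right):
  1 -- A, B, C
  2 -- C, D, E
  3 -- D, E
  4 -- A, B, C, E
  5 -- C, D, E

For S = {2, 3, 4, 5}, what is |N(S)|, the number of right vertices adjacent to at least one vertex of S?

5

The union of neighbours of {2, 3, 4, 5} is {A, B, C, D, E}, which has 5 elements.
Since |N(S)| = 5 ≥ |S| = 4, Hall's condition holds for this subset.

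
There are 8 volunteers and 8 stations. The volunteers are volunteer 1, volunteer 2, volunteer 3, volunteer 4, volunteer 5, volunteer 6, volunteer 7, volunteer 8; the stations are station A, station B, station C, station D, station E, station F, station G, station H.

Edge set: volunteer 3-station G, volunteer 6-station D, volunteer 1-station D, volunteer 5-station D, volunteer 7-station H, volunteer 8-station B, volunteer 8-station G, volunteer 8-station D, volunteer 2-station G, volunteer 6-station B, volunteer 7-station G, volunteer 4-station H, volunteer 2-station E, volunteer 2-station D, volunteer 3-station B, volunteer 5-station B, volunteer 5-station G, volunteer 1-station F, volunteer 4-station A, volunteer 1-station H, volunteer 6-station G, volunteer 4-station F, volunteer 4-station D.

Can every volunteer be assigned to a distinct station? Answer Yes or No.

The set {volunteer 3, volunteer 5, volunteer 6, volunteer 8} has only 3 neighbours ({station B, station D, station G}), so by Hall's theorem at most 7 of the 8 volunteers can be matched.
Hence no matching covers every volunteer.

No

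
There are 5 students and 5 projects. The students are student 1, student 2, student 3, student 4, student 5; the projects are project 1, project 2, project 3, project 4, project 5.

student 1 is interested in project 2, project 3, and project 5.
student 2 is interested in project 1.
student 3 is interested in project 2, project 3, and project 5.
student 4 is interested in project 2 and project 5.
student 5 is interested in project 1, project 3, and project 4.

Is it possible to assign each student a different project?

A valid assignment of size 5: student 1-project 3, student 2-project 1, student 3-project 5, student 4-project 2, student 5-project 4.
Every student is matched, so this is a perfect matching.

Yes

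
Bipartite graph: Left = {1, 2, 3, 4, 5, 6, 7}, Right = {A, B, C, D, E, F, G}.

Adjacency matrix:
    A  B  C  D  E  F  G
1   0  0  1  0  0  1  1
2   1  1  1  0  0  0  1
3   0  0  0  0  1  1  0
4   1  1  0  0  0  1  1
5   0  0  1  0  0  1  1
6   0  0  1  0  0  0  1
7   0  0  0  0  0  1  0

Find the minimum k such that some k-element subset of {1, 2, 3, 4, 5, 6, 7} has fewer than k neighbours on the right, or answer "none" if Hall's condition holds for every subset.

4

Take S = {1, 5, 6, 7}. Its neighbourhood is {C, F, G}, so |N(S)| = 3 < |S| = 4.
Every subset of size less than 4 has at least as many neighbours as members, so 4 is the minimum.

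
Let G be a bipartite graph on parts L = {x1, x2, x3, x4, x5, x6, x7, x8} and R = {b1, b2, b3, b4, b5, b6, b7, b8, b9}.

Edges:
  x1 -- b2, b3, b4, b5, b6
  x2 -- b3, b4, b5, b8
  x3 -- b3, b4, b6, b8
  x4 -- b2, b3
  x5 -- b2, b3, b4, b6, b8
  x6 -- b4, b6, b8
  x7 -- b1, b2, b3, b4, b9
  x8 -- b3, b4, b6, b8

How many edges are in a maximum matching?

7

One maximum matching: x1–b5, x2–b4, x3–b3, x4–b2, x5–b6, x6–b8, x7–b1.
The set {x1, x2, x3, x4, x5, x6, x8} has only 6 neighbours ({b2, b3, b4, b5, b6, b8}), so by Hall's theorem at most 7 of the 8 left vertices can be matched.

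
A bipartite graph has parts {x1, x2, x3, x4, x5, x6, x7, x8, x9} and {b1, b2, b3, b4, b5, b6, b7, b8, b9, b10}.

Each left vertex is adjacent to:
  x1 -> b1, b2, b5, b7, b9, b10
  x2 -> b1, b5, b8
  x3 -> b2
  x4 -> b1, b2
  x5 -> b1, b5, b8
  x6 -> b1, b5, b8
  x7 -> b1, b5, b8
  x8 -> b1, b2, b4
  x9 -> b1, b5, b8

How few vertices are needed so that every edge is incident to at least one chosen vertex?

{x1, x8, b1, b2, b5, b8} is a vertex cover of size 6: every edge has an endpoint in this set.
No smaller cover exists because x1–b7, x2–b8, x3–b2, x4–b1, x5–b5, x8–b4 is a matching of size 6, and a cover must include an endpoint of each of these disjoint edges (König's theorem).

6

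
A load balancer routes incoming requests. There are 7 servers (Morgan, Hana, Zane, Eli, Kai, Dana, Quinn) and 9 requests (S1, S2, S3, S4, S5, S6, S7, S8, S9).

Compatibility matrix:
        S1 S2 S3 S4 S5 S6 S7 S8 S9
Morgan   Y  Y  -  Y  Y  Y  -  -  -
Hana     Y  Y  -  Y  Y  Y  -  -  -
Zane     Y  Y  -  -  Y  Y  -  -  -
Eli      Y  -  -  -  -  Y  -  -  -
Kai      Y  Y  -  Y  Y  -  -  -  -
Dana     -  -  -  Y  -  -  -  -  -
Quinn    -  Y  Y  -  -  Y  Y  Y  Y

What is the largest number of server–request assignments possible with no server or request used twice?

6

One maximum matching: Morgan-S4, Hana-S6, Zane-S5, Eli-S1, Kai-S2, Quinn-S7.
The set {Morgan, Hana, Zane, Eli, Kai, Dana} has only 5 neighbours ({S1, S2, S4, S5, S6}), so by Hall's theorem at most 6 of the 7 servers can be matched.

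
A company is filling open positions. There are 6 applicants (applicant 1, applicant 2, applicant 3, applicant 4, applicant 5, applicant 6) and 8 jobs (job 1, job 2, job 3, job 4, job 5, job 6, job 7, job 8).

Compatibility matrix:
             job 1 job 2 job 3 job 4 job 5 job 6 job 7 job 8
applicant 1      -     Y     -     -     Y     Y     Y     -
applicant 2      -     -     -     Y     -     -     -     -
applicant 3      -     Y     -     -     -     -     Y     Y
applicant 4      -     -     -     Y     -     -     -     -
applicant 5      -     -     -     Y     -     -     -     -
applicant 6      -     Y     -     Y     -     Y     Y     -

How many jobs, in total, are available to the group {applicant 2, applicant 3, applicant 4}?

The union of neighbours of {applicant 2, applicant 3, applicant 4} is {job 2, job 4, job 7, job 8}, which has 4 elements.
Since |N(S)| = 4 ≥ |S| = 3, Hall's condition holds for this subset.

4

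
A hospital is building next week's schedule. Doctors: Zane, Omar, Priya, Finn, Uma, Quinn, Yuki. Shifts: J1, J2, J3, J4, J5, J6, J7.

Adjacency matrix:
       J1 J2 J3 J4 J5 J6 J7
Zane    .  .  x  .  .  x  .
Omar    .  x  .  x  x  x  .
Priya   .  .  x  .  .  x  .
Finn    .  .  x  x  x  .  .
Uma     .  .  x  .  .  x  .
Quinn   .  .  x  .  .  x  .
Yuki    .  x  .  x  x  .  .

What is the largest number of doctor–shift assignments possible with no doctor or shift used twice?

One maximum matching: Zane-J6, Omar-J2, Priya-J3, Finn-J4, Yuki-J5.
The set {Zane, Priya, Uma, Quinn} has only 2 neighbours ({J3, J6}), so by Hall's theorem at most 5 of the 7 doctors can be matched.

5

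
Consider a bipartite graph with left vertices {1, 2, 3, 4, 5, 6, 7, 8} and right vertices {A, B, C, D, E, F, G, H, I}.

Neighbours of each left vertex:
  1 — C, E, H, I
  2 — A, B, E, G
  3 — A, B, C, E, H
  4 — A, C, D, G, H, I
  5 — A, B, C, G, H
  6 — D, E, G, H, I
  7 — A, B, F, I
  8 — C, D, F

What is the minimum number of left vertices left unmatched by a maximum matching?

0

For example, pair 1–C, 2–B, 3–E, 4–H, 5–A, 6–G, 7–I, 8–F.
All 8 left vertices are matched, so no larger matching exists.
That matches 8 of the 8, leaving 0 unmatched; no matching can do better.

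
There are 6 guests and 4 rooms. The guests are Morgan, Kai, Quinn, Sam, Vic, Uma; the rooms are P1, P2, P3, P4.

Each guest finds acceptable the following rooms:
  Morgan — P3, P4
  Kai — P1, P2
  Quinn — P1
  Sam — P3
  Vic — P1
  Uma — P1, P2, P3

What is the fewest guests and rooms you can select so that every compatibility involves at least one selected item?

{Morgan, P1, P2, P3} is a vertex cover of size 4: every edge has an endpoint in this set.
No smaller cover exists because Morgan–P4, Kai–P2, Quinn–P1, Sam–P3 is a matching of size 4, and a cover must include an endpoint of each of these disjoint edges (König's theorem).

4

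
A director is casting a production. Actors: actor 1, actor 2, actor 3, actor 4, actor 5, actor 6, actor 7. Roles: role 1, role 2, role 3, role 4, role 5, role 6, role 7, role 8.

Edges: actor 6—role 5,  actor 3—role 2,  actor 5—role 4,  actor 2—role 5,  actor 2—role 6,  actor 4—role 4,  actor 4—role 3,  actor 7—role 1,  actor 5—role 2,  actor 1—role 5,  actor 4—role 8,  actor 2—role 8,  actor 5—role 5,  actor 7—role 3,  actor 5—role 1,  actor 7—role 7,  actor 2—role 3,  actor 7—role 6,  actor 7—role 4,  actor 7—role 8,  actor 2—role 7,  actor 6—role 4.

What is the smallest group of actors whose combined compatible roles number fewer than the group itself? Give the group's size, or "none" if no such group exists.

A matching saturating every actor exists, for instance actor 1→role 5, actor 2→role 8, actor 3→role 2, actor 4→role 3, actor 5→role 1, actor 6→role 4, actor 7→role 7.
By Hall's marriage theorem, this means |N(S)| ≥ |S| for every subset S, so no violating subset exists.

none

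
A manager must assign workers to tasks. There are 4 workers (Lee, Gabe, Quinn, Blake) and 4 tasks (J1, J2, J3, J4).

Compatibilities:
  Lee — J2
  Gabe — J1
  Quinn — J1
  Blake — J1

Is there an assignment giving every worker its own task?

No

The set {Gabe, Quinn, Blake} has only 1 neighbour ({J1}), so by Hall's theorem at most 2 of the 4 workers can be matched.
Hence no matching covers every worker.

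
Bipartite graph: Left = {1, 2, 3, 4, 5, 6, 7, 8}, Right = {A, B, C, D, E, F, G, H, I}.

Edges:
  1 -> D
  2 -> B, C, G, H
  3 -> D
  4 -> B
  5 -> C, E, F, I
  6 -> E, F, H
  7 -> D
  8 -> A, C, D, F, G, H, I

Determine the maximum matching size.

One maximum matching: 1-D, 2-C, 4-B, 5-E, 6-H, 8-G.
The set {1, 3, 7} has only 1 neighbour ({D}), so by Hall's theorem at most 6 of the 8 left vertices can be matched.

6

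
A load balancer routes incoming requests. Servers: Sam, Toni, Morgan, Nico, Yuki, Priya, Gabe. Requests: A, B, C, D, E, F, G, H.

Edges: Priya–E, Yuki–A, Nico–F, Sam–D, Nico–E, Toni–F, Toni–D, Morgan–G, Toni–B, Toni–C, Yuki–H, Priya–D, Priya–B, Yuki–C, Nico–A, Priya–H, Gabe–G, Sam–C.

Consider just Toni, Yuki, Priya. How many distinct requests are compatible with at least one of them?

The union of neighbours of {Toni, Yuki, Priya} is {A, B, C, D, E, F, H}, which has 7 elements.
Since |N(S)| = 7 ≥ |S| = 3, Hall's condition holds for this subset.

7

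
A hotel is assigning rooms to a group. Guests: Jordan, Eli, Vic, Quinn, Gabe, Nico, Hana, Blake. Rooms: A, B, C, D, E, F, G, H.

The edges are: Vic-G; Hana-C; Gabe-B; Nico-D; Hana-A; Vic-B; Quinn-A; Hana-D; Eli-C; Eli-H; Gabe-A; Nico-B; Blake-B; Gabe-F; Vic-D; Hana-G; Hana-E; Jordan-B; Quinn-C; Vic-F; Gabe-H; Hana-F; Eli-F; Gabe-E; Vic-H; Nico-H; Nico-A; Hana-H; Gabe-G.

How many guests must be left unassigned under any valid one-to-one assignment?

For example, pair Jordan-B, Eli-F, Vic-H, Quinn-C, Gabe-A, Nico-D, Hana-G.
The set {Jordan, Blake} has only 1 neighbour ({B}), so by Hall's theorem at most 7 of the 8 guests can be matched.
That matches 7 of the 8, leaving 1 unmatched; no matching can do better.

1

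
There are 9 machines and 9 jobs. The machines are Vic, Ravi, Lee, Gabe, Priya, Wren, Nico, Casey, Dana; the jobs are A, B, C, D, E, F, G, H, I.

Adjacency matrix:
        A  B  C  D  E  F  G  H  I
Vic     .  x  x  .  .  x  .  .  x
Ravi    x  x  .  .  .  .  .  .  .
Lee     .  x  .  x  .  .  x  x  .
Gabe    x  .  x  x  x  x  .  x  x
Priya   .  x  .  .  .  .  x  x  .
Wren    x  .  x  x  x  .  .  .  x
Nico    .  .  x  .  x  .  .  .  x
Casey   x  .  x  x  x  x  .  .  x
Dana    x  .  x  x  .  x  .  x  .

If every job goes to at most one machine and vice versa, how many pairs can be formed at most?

One maximum matching: Vic-F, Ravi-B, Lee-D, Gabe-H, Priya-G, Wren-I, Nico-C, Casey-E, Dana-A.
All 9 machines are matched, so no larger matching exists.

9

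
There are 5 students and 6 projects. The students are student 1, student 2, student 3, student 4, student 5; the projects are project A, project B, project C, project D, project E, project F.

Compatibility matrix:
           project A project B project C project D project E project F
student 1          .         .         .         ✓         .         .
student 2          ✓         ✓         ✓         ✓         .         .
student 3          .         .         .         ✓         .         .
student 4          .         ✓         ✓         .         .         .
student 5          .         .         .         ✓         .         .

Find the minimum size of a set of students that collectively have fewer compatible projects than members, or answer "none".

2

Take S = {student 1, student 3}. Its neighbourhood is {project D}, so |N(S)| = 1 < |S| = 2.
No single vertex violates Hall's condition since each has at least one neighbour, so 2 is the minimum.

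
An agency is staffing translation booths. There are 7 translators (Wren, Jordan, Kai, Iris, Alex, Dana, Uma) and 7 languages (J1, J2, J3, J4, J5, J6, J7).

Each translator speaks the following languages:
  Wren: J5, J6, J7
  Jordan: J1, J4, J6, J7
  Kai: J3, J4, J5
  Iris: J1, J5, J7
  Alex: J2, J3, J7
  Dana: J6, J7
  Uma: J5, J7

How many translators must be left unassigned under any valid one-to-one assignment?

0

One maximum matching: Wren→J5, Jordan→J4, Kai→J3, Iris→J1, Alex→J2, Dana→J6, Uma→J7.
All 7 translators are matched, so no larger matching exists.
That matches 7 of the 7, leaving 0 unmatched; no matching can do better.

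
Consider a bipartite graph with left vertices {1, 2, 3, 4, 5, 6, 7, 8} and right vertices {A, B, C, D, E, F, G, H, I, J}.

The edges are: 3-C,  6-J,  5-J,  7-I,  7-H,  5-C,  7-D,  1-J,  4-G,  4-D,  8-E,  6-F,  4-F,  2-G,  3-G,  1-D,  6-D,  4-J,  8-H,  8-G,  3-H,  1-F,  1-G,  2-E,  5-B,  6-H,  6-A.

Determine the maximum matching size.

One maximum matching: 1-F, 2-G, 3-C, 4-J, 5-B, 6-A, 7-D, 8-E.
This saturates every left vertex, so 8 is the maximum.

8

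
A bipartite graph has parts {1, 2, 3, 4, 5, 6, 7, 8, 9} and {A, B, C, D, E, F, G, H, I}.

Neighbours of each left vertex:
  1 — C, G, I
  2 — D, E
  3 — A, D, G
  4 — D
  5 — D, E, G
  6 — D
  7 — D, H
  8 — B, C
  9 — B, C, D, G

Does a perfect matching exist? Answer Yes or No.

The set {4, 6} has only 1 neighbour ({D}), so by Hall's theorem at most 8 of the 9 left vertices can be matched.
Hence no matching covers every left vertex.

No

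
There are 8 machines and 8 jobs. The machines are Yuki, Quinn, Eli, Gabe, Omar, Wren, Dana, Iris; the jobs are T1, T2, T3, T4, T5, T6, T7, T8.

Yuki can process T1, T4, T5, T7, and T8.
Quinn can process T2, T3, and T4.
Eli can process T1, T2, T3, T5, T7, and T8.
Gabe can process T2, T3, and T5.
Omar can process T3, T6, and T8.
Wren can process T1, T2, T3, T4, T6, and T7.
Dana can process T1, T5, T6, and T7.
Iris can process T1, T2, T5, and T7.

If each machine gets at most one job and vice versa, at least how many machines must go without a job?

One maximum matching: Yuki-T8, Quinn-T4, Eli-T1, Gabe-T2, Omar-T6, Wren-T3, Dana-T5, Iris-T7.
All 8 machines are matched, so no larger matching exists.
That matches 8 of the 8, leaving 0 unmatched; no matching can do better.

0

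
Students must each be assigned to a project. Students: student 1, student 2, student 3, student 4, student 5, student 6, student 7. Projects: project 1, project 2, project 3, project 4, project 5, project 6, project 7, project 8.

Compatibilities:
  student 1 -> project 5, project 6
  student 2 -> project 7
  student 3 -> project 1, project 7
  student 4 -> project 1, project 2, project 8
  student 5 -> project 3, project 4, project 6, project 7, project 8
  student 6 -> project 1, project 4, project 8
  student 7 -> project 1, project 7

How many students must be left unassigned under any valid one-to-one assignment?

For example, pair student 1-project 5, student 2-project 7, student 3-project 1, student 4-project 8, student 5-project 3, student 6-project 4.
The set {student 2, student 3, student 7} has only 2 neighbours ({project 1, project 7}), so by Hall's theorem at most 6 of the 7 students can be matched.
That matches 6 of the 7, leaving 1 unmatched; no matching can do better.

1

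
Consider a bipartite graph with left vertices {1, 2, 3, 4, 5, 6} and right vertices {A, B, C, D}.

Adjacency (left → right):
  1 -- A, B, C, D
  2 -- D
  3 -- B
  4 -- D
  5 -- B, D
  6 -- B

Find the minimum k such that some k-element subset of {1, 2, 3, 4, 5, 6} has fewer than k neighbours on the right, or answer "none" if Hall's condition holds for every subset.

Take S = {2, 4}. Its neighbourhood is {D}, so |N(S)| = 1 < |S| = 2.
No single vertex violates Hall's condition since each has at least one neighbour, so 2 is the minimum.

2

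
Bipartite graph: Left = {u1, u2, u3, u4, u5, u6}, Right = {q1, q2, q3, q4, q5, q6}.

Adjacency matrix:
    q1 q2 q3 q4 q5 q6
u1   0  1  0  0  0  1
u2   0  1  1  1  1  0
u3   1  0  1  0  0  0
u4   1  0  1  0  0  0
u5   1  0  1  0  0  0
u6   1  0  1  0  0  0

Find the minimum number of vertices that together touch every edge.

{u1, u2, q1, q3} is a vertex cover of size 4: every edge has an endpoint in this set.
No smaller cover exists because u1–q6, u2–q2, u3–q1, u4–q3 is a matching of size 4, and a cover must include an endpoint of each of these disjoint edges (König's theorem).

4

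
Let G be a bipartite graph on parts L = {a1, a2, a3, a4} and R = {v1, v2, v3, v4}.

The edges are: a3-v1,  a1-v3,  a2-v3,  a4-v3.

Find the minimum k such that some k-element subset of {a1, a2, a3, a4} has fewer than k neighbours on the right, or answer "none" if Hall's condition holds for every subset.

Take S = {a1, a2}. Its neighbourhood is {v3}, so |N(S)| = 1 < |S| = 2.
No single vertex violates Hall's condition since each has at least one neighbour, so 2 is the minimum.

2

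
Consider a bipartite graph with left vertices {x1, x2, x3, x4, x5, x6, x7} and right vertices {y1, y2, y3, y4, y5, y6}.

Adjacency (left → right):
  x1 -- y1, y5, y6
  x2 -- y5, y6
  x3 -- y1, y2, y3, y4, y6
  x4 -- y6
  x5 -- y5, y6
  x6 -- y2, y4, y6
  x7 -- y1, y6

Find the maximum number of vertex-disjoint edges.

5

One maximum matching: x1–y1, x2–y5, x3–y4, x4–y6, x6–y2.
The set {x1, x2, x4, x5, x7} has only 3 neighbours ({y1, y5, y6}), so by Hall's theorem at most 5 of the 7 left vertices can be matched.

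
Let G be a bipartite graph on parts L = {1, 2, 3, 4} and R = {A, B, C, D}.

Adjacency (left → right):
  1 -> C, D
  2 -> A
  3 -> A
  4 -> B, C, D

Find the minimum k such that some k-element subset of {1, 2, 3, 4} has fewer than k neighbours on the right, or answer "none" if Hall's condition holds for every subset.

Take S = {2, 3}. Its neighbourhood is {A}, so |N(S)| = 1 < |S| = 2.
No single vertex violates Hall's condition since each has at least one neighbour, so 2 is the minimum.

2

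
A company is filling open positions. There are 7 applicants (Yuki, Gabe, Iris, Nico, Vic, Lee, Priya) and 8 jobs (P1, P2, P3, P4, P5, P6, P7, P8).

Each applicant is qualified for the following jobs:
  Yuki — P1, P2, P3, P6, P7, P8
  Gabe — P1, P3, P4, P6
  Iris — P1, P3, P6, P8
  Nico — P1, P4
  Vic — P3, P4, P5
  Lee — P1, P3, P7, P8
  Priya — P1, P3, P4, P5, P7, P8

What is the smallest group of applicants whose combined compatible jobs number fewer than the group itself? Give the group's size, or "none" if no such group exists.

A matching saturating every applicant exists, for instance Yuki→P3, Gabe→P6, Iris→P8, Nico→P4, Vic→P5, Lee→P7, Priya→P1.
By Hall's marriage theorem, this means |N(S)| ≥ |S| for every subset S, so no violating subset exists.

none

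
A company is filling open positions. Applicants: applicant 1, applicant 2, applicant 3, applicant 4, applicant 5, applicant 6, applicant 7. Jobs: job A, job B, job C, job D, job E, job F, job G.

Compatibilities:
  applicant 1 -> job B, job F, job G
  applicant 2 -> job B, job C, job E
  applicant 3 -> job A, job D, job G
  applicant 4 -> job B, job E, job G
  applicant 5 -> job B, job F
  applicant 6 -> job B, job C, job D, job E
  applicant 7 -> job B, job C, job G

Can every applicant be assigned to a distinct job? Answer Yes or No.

Yes

One maximum matching: applicant 1-job F, applicant 2-job C, applicant 3-job A, applicant 4-job E, applicant 5-job B, applicant 6-job D, applicant 7-job G.
All 7 applicants are covered.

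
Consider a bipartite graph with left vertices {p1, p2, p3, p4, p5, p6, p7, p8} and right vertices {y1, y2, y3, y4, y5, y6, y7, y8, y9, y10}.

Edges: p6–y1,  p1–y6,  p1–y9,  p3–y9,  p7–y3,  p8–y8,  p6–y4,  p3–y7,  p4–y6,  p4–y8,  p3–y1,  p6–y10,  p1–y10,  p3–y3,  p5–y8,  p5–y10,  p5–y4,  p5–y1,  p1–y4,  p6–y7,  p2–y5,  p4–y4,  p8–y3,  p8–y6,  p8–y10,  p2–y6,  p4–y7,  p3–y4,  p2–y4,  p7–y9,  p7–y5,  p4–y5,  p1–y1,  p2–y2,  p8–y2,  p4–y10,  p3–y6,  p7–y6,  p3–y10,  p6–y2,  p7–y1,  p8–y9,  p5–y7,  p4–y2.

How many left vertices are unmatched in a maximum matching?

For example, pair p1-y9, p2-y2, p3-y7, p4-y8, p5-y10, p6-y4, p7-y3, p8-y6.
This saturates every left vertex, so 8 is the maximum.
That matches 8 of the 8, leaving 0 unmatched; no matching can do better.

0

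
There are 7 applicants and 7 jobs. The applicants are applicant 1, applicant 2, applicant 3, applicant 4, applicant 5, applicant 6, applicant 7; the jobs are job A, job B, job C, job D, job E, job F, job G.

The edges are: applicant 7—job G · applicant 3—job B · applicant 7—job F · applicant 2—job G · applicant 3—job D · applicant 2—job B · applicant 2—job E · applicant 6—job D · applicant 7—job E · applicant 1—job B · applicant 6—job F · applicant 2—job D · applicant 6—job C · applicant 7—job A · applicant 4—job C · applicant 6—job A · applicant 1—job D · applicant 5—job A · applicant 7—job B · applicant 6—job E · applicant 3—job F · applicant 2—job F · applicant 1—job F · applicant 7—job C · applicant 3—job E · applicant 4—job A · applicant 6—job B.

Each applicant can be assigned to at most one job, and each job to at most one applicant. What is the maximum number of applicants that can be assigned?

7

A valid assignment of size 7: applicant 1→job B, applicant 2→job G, applicant 3→job E, applicant 4→job C, applicant 5→job A, applicant 6→job D, applicant 7→job F.
All 7 applicants are matched, so no larger matching exists.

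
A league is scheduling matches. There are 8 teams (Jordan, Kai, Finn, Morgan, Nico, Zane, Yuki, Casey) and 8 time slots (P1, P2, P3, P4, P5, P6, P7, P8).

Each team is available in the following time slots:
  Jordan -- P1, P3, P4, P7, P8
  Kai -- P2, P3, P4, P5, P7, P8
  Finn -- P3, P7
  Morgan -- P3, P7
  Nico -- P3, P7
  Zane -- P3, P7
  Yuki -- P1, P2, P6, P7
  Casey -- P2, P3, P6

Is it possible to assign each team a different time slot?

No

The set {Finn, Morgan, Nico, Zane} has only 2 neighbours ({P3, P7}), so by Hall's theorem at most 6 of the 8 teams can be matched.
Hence no matching covers every team.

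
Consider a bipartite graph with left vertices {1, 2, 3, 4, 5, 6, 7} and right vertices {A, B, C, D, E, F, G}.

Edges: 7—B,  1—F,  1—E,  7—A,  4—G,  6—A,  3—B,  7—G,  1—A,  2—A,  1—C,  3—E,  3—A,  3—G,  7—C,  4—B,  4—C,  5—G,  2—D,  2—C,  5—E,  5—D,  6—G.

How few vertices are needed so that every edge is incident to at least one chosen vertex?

The 7 edges 1–F, 2–C, 3–E, 4–G, 5–D, 6–A, 7–B form a matching, so any vertex cover needs at least 7 vertices (one per matched edge).
Conversely {1, 2, 3, 4, 5, 6, 7} meets every edge and has exactly 7 vertices, so 7 is optimal.

7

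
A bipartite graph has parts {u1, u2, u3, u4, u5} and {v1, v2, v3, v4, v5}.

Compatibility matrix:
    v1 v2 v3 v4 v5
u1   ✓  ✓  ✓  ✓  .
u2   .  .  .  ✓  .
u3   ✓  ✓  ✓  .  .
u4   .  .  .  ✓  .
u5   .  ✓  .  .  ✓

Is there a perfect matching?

No

The set {u2, u4} has only 1 neighbour ({v4}), so by Hall's theorem at most 4 of the 5 left vertices can be matched.
Hence no matching covers every left vertex.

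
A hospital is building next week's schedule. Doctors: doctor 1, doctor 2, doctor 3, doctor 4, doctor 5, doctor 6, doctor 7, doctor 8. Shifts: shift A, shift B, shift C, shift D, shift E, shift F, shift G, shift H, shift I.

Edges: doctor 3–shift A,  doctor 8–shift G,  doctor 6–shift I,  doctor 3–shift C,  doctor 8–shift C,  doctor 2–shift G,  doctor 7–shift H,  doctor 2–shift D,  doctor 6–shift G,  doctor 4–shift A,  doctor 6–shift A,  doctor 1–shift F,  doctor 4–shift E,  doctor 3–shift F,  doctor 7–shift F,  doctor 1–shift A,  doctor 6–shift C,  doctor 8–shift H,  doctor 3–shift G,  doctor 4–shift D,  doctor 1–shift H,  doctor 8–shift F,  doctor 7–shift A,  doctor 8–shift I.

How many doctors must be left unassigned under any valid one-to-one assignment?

1

One maximum matching: doctor 1–shift H, doctor 2–shift D, doctor 3–shift F, doctor 4–shift E, doctor 6–shift I, doctor 7–shift A, doctor 8–shift G.
The set {doctor 5} has only 0 neighbours (∅), so by Hall's theorem at most 7 of the 8 doctors can be matched.
That matches 7 of the 8, leaving 1 unmatched; no matching can do better.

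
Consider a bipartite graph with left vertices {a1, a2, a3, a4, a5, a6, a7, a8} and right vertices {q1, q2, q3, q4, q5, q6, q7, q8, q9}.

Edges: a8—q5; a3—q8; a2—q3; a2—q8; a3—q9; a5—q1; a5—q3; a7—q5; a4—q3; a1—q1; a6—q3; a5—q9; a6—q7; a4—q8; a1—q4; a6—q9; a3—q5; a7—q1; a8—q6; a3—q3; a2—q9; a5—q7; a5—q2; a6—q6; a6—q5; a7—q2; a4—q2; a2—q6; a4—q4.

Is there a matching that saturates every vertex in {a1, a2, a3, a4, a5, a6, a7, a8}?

One maximum matching: a1–q4, a2–q6, a3–q8, a4–q2, a5–q7, a6–q9, a7–q1, a8–q5.
All 8 left vertices are covered.

Yes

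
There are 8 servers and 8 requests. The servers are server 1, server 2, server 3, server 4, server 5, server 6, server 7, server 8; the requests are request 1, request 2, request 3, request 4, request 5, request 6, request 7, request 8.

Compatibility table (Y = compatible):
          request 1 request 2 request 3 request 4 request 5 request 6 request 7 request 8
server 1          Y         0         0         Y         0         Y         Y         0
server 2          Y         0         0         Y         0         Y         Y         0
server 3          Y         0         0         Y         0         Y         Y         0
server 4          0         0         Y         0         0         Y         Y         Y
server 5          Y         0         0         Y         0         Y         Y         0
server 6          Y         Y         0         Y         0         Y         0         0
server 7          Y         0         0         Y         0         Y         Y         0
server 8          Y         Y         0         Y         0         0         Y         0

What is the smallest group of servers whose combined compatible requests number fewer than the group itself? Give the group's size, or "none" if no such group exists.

Take S = {server 1, server 2, server 3, server 5, server 7}. Its neighbourhood is {request 1, request 4, request 6, request 7}, so |N(S)| = 4 < |S| = 5.
Every subset of size less than 5 has at least as many neighbours as members, so 5 is the minimum.

5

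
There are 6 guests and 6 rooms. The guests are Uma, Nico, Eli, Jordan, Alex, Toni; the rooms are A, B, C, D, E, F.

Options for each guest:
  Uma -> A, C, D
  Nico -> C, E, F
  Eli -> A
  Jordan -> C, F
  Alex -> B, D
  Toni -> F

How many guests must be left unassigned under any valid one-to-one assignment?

A valid assignment of size 6: Uma–D, Nico–E, Eli–A, Jordan–C, Alex–B, Toni–F.
All 6 guests are matched, so no larger matching exists.
That matches 6 of the 6, leaving 0 unmatched; no matching can do better.

0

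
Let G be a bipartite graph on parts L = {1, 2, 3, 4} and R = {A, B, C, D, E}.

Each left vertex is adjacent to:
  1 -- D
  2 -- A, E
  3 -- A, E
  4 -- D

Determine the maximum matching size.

3

For example, pair 1-D, 2-A, 3-E.
The set {1, 4} has only 1 neighbour ({D}), so by Hall's theorem at most 3 of the 4 left vertices can be matched.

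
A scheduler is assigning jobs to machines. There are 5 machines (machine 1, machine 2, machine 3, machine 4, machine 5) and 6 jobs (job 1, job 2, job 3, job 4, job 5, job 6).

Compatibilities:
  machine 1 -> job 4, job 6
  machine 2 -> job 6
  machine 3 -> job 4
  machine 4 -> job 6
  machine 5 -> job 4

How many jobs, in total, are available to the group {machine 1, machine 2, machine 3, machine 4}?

2

The union of neighbours of {machine 1, machine 2, machine 3, machine 4} is {job 4, job 6}, which has 2 elements.
Since |N(S)| = 2 < |S| = 4, Hall's condition fails for this subset.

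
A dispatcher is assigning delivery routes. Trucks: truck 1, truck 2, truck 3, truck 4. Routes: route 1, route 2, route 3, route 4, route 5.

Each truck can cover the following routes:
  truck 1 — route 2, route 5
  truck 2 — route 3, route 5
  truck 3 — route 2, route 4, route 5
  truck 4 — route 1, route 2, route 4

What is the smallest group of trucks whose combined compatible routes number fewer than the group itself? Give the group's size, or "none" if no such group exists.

none

A matching saturating every truck exists, for instance truck 1→route 5, truck 2→route 3, truck 3→route 4, truck 4→route 2.
By Hall's marriage theorem, this means |N(S)| ≥ |S| for every subset S, so no violating subset exists.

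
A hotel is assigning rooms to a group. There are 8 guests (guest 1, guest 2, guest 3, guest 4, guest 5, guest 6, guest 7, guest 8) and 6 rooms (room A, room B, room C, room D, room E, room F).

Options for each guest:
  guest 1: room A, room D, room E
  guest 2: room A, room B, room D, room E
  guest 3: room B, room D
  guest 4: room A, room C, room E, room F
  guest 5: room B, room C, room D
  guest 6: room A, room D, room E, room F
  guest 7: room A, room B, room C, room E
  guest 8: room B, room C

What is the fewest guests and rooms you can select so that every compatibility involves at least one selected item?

A maximum matching has 6 edges (e.g. guest 1–room D, guest 2–room A, guest 3–room B, guest 4–room E, guest 5–room C, guest 6–room F).
By König's theorem the minimum vertex cover has the same size. One such cover is {room A, room B, room C, room D, room E, room F}.

6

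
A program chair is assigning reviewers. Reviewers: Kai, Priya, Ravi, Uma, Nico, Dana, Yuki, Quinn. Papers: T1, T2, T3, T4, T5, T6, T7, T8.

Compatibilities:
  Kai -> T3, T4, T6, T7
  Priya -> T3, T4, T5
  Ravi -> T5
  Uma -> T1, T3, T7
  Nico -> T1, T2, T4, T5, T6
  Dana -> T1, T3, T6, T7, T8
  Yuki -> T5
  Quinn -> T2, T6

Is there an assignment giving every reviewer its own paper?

The set {Ravi, Yuki} has only 1 neighbour ({T5}), so by Hall's theorem at most 7 of the 8 reviewers can be matched.
Hence no matching covers every reviewer.

No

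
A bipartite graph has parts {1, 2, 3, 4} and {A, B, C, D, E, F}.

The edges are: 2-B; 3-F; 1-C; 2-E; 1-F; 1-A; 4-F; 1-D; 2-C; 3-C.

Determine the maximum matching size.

A valid assignment of size 4: 1-D, 2-B, 3-C, 4-F.
This saturates every left vertex, so 4 is the maximum.

4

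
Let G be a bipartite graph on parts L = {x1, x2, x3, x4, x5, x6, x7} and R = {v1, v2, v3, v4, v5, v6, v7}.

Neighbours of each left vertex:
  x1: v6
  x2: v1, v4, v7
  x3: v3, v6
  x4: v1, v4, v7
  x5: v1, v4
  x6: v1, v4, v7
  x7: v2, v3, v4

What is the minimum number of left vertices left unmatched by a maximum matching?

1

For example, pair x1→v6, x2→v7, x3→v3, x4→v4, x5→v1, x7→v2.
The set {x2, x4, x5, x6} has only 3 neighbours ({v1, v4, v7}), so by Hall's theorem at most 6 of the 7 left vertices can be matched.
That matches 6 of the 7, leaving 1 unmatched; no matching can do better.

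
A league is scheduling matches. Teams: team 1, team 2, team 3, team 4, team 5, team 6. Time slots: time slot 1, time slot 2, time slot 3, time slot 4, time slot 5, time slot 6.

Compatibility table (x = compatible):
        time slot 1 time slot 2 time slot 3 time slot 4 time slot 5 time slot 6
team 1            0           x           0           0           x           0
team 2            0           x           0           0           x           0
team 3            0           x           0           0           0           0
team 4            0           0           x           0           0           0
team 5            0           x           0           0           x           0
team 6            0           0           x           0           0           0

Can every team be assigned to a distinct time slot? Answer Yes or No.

No

The set {team 1, team 2, team 3, team 4, team 5, team 6} has only 3 neighbours ({time slot 2, time slot 3, time slot 5}), so by Hall's theorem at most 3 of the 6 teams can be matched.
Hence no matching covers every team.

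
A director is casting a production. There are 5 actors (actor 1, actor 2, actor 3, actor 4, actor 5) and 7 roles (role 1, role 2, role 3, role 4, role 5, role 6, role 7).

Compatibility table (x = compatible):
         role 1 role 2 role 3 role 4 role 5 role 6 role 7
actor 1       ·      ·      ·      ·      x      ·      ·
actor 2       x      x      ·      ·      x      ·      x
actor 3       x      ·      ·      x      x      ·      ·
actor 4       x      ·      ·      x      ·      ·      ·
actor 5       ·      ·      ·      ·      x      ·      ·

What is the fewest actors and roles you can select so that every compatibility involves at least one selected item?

4

A maximum matching has 4 edges (e.g. actor 1–role 5, actor 2–role 7, actor 3–role 4, actor 4–role 1).
By König's theorem the minimum vertex cover has the same size. One such cover is {actor 2, actor 3, actor 4, role 5}.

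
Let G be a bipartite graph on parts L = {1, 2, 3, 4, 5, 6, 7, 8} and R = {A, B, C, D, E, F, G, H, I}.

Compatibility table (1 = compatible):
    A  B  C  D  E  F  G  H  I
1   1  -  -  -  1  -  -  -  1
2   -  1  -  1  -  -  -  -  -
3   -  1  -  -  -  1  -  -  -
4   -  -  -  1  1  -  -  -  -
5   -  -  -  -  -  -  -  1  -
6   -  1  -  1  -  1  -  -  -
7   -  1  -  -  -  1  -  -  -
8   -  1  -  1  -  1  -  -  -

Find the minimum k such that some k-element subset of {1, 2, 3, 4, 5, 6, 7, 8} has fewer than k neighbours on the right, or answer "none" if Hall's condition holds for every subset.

Take S = {2, 3, 6, 7}. Its neighbourhood is {B, D, F}, so |N(S)| = 3 < |S| = 4.
Every subset of size less than 4 has at least as many neighbours as members, so 4 is the minimum.

4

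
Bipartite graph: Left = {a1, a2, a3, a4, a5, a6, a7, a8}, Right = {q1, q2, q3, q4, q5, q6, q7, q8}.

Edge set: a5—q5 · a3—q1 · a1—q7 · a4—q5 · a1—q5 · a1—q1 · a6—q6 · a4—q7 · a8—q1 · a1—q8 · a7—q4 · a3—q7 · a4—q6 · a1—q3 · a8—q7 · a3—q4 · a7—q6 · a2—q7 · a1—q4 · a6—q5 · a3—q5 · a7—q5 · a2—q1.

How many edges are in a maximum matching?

6

A valid assignment of size 6: a1–q8, a2–q1, a3–q4, a4–q7, a5–q5, a6–q6.
The set {a2, a3, a4, a5, a6, a7, a8} has only 5 neighbours ({q1, q4, q5, q6, q7}), so by Hall's theorem at most 6 of the 8 left vertices can be matched.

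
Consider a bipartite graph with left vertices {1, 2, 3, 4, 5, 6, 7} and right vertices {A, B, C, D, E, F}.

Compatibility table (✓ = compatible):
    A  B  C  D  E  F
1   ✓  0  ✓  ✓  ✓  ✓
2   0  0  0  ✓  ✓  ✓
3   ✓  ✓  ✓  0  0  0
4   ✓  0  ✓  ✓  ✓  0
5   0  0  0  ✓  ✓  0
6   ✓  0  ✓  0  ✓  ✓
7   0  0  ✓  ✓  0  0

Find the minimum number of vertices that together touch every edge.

6

{3, A, C, D, E, F} is a vertex cover of size 6: every edge has an endpoint in this set.
No smaller cover exists because 1–A, 2–F, 3–B, 4–C, 5–D, 6–E is a matching of size 6, and a cover must include an endpoint of each of these disjoint edges (König's theorem).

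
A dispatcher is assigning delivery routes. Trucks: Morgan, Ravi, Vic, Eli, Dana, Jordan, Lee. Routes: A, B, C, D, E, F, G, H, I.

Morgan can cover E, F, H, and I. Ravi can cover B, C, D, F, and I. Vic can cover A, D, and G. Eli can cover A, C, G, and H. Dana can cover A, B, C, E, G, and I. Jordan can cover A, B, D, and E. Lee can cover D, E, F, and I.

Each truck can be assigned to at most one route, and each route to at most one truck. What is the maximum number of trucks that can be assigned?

7

A valid assignment of size 7: Morgan–H, Ravi–F, Vic–D, Eli–C, Dana–G, Jordan–B, Lee–E.
All 7 trucks are matched, so no larger matching exists.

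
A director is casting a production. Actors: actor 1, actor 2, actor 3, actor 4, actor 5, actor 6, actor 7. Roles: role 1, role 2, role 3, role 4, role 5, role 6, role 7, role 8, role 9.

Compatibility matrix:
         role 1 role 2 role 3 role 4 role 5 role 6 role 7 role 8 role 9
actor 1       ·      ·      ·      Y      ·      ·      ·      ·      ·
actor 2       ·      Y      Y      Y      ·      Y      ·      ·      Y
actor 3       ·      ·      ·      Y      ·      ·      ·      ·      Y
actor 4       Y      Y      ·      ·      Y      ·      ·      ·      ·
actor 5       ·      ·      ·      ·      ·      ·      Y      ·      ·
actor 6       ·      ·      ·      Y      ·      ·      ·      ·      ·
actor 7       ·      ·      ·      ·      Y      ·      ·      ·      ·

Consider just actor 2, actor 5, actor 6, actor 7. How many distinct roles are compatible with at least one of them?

The union of neighbours of {actor 2, actor 5, actor 6, actor 7} is {role 2, role 3, role 4, role 5, role 6, role 7, role 9}, which has 7 elements.
Since |N(S)| = 7 ≥ |S| = 4, Hall's condition holds for this subset.

7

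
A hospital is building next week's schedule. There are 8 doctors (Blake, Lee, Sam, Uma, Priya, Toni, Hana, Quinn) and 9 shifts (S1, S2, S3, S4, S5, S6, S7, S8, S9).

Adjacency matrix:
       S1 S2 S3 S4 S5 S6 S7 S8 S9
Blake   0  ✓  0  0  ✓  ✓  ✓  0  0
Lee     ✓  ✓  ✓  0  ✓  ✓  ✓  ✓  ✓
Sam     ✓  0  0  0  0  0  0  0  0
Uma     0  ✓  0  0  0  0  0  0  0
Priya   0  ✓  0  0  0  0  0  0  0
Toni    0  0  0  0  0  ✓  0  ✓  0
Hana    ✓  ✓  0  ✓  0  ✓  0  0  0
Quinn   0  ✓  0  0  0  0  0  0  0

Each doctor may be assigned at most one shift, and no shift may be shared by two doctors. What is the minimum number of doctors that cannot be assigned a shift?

2

For example, pair Blake-S6, Lee-S7, Sam-S1, Uma-S2, Toni-S8, Hana-S4.
The set {Uma, Priya, Quinn} has only 1 neighbour ({S2}), so by Hall's theorem at most 6 of the 8 doctors can be matched.
That matches 6 of the 8, leaving 2 unmatched; no matching can do better.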